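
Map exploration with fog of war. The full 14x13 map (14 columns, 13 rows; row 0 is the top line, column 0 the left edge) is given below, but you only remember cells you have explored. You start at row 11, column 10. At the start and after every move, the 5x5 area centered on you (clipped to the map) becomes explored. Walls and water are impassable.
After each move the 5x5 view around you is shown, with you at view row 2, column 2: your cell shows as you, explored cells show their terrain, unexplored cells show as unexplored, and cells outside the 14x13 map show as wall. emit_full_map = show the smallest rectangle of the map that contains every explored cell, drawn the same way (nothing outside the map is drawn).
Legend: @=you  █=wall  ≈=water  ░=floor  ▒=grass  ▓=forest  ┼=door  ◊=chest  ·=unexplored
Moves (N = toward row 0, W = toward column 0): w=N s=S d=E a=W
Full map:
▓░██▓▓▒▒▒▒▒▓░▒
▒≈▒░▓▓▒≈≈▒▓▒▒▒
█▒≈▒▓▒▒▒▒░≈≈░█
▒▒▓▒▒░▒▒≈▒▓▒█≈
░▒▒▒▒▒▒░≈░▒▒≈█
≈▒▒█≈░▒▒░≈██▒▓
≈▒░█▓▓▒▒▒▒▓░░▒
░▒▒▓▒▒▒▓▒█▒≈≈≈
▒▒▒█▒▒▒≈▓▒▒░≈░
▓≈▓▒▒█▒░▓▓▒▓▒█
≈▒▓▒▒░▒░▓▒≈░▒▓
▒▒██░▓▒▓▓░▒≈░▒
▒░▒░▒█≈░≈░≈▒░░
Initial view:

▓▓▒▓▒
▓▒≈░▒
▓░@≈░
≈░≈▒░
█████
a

░▓▓▒▓
░▓▒≈░
▓▓@▒≈
░≈░≈▒
█████

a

▒░▓▓▒
▒░▓▒≈
▒▓@░▒
≈░≈░≈
█████

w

▒≈▓▒▒
▒░▓▓▒
▒░@▒≈
▒▓▓░▒
≈░≈░≈

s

▒░▓▓▒
▒░▓▒≈
▒▓@░▒
≈░≈░≈
█████

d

░▓▓▒▓
░▓▒≈░
▓▓@▒≈
░≈░≈▒
█████


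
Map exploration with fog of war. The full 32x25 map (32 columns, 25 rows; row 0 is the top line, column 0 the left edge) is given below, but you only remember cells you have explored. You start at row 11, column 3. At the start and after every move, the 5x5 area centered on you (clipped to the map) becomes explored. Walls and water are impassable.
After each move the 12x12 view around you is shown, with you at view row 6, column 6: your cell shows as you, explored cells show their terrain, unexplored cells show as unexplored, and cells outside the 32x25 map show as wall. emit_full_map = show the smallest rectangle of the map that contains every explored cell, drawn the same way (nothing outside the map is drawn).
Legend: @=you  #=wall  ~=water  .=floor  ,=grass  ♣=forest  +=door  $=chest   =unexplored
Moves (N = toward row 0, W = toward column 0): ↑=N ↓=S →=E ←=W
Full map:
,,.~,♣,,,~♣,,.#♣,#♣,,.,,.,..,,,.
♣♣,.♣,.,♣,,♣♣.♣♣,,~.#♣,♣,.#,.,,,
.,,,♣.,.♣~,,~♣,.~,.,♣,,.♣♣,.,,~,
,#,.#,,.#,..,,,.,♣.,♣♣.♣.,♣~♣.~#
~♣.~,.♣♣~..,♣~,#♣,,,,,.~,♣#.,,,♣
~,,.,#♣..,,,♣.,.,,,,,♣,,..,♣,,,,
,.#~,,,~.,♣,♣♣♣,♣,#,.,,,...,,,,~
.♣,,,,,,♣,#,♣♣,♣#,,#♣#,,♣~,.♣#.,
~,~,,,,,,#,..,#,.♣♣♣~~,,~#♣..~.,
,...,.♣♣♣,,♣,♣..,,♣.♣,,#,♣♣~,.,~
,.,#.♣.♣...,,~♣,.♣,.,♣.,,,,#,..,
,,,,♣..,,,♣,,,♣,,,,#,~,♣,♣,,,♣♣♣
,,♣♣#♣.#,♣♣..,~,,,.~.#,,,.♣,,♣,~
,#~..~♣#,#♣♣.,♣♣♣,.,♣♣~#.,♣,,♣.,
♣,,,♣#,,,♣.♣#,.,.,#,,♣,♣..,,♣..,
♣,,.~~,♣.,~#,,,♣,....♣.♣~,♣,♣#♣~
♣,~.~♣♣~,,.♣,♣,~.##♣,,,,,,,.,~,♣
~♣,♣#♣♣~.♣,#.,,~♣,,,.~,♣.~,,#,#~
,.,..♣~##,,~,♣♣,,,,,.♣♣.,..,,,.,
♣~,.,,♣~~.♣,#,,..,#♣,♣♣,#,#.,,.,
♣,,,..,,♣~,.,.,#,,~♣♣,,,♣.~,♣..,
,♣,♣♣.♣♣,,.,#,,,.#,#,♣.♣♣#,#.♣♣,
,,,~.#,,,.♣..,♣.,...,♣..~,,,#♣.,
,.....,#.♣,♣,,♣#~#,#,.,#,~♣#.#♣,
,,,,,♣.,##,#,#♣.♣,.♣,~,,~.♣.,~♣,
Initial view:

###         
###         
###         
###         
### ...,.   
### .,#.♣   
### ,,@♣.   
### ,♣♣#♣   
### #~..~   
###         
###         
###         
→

##          
##          
##          
##          
## ...,.♣   
## .,#.♣.   
## ,,,@..   
## ,♣♣#♣.   
## #~..~♣   
##          
##          
##          

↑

##          
##          
##          
##          
##  ~,,,,   
## ...,.♣   
## .,#@♣.   
## ,,,♣..   
## ,♣♣#♣.   
## #~..~♣   
##          
##          

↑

##          
##          
##          
##          
##  ,,,,,   
##  ~,,,,   
## ...@.♣   
## .,#.♣.   
## ,,,♣..   
## ,♣♣#♣.   
## #~..~♣   
##          

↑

##          
##          
##          
##          
##  #~,,,   
##  ,,,,,   
##  ~,@,,   
## ...,.♣   
## .,#.♣.   
## ,,,♣..   
## ,♣♣#♣.   
## #~..~♣   

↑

##          
##          
##          
##          
##  ,.,#♣   
##  #~,,,   
##  ,,@,,   
##  ~,,,,   
## ...,.♣   
## .,#.♣.   
## ,,,♣..   
## ,♣♣#♣.   

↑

##          
##          
##          
##          
##  .~,.♣   
##  ,.,#♣   
##  #~@,,   
##  ,,,,,   
##  ~,,,,   
## ...,.♣   
## .,#.♣.   
## ,,,♣..   

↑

############
##          
##          
##          
##  ,.#,,   
##  .~,.♣   
##  ,.@#♣   
##  #~,,,   
##  ,,,,,   
##  ~,,,,   
## ...,.♣   
## .,#.♣.   

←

############
###         
###         
###         
### #,.#,,  
### ♣.~,.♣  
### ,,@,#♣  
### .#~,,,  
### ♣,,,,,  
###  ~,,,,  
### ...,.♣  
### .,#.♣.  

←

############
####        
####        
####        
####,#,.#,, 
####~♣.~,.♣ 
####~,@.,#♣ 
####,.#~,,, 
####.♣,,,,, 
####  ~,,,, 
#### ...,.♣ 
#### .,#.♣. 

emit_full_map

,#,.#,,
~♣.~,.♣
~,@.,#♣
,.#~,,,
.♣,,,,,
  ~,,,,
 ...,.♣
 .,#.♣.
 ,,,♣..
 ,♣♣#♣.
 #~..~♣

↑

############
############
####        
####        
####.,,,♣   
####,#,.#,, 
####~♣@~,.♣ 
####~,,.,#♣ 
####,.#~,,, 
####.♣,,,,, 
####  ~,,,, 
#### ...,.♣ 

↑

############
############
############
####        
####♣♣,.♣   
####.,,,♣   
####,#@.#,, 
####~♣.~,.♣ 
####~,,.,#♣ 
####,.#~,,, 
####.♣,,,,, 
####  ~,,,, 

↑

############
############
############
############
####,,.~,   
####♣♣,.♣   
####.,@,♣   
####,#,.#,, 
####~♣.~,.♣ 
####~,,.,#♣ 
####,.#~,,, 
####.♣,,,,, 

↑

############
############
############
############
############
####,,.~,   
####♣♣@.♣   
####.,,,♣   
####,#,.#,, 
####~♣.~,.♣ 
####~,,.,#♣ 
####,.#~,,, 

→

############
############
############
############
############
###,,.~,♣   
###♣♣,@♣,   
###.,,,♣.   
###,#,.#,,  
###~♣.~,.♣  
###~,,.,#♣  
###,.#~,,,  

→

############
############
############
############
############
##,,.~,♣,   
##♣♣,.@,.   
##.,,,♣.,   
##,#,.#,,   
##~♣.~,.♣   
##~,,.,#♣   
##,.#~,,,   

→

############
############
############
############
############
#,,.~,♣,,   
#♣♣,.♣@.,   
#.,,,♣.,.   
#,#,.#,,.   
#~♣.~,.♣    
#~,,.,#♣    
#,.#~,,,    

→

############
############
############
############
############
,,.~,♣,,,   
♣♣,.♣,@,♣   
.,,,♣.,.♣   
,#,.#,,.#   
~♣.~,.♣     
~,,.,#♣     
,.#~,,,     

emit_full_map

,,.~,♣,,,
♣♣,.♣,@,♣
.,,,♣.,.♣
,#,.#,,.#
~♣.~,.♣  
~,,.,#♣  
,.#~,,,  
.♣,,,,,  
  ~,,,,  
 ...,.♣  
 .,#.♣.  
 ,,,♣..  
 ,♣♣#♣.  
 #~..~♣  

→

############
############
############
############
############
,.~,♣,,,~   
♣,.♣,.@♣,   
,,,♣.,.♣~   
#,.#,,.#,   
♣.~,.♣      
,,.,#♣      
.#~,,,      

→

############
############
############
############
############
.~,♣,,,~♣   
,.♣,.,@,,   
,,♣.,.♣~,   
,.#,,.#,.   
.~,.♣       
,.,#♣       
#~,,,       

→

############
############
############
############
############
~,♣,,,~♣,   
.♣,.,♣@,♣   
,♣.,.♣~,,   
.#,,.#,..   
~,.♣        
.,#♣        
~,,,        

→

############
############
############
############
############
,♣,,,~♣,,   
♣,.,♣,@♣♣   
♣.,.♣~,,~   
#,,.#,..,   
,.♣         
,#♣         
,,,         

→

############
############
############
############
############
♣,,,~♣,,.   
,.,♣,,@♣.   
.,.♣~,,~♣   
,,.#,..,,   
.♣          
#♣          
,,          

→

############
############
############
############
############
,,,~♣,,.#   
.,♣,,♣@.♣   
,.♣~,,~♣,   
,.#,..,,,   
♣           
♣           
,           

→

############
############
############
############
############
,,~♣,,.#♣   
,♣,,♣♣@♣♣   
.♣~,,~♣,.   
.#,..,,,.   
            
            
            

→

############
############
############
############
############
,~♣,,.#♣,   
♣,,♣♣.@♣,   
♣~,,~♣,.~   
#,..,,,.,   
            
            
            

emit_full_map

,,.~,♣,,,~♣,,.#♣,
♣♣,.♣,.,♣,,♣♣.@♣,
.,,,♣.,.♣~,,~♣,.~
,#,.#,,.#,..,,,.,
~♣.~,.♣          
~,,.,#♣          
,.#~,,,          
.♣,,,,,          
  ~,,,,          
 ...,.♣          
 .,#.♣.          
 ,,,♣..          
 ,♣♣#♣.          
 #~..~♣          


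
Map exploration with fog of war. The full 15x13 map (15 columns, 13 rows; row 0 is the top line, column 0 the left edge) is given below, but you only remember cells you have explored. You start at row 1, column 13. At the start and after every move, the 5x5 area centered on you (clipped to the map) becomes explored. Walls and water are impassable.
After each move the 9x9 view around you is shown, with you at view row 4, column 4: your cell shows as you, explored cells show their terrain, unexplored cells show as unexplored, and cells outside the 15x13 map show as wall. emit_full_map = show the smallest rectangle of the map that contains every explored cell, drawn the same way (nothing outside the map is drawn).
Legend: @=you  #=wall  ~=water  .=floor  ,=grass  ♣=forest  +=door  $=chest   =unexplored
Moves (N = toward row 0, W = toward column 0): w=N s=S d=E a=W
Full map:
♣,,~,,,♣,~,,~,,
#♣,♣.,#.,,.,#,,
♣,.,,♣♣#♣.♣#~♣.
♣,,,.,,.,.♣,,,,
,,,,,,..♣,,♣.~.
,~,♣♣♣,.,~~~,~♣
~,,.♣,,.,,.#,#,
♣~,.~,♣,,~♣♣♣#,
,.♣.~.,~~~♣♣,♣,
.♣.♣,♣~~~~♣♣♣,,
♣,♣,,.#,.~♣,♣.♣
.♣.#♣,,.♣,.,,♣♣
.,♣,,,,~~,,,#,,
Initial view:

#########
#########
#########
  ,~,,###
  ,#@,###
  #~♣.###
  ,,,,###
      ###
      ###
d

#########
#########
#########
 ,~,,####
 ,#,@####
 #~♣.####
 ,,,,####
     ####
     ####

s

#########
#########
 ,~,,####
 ,#,,####
 #~♣@####
 ,,,,####
  .~.####
     ####
     ####

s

#########
 ,~,,####
 ,#,,####
 #~♣.####
 ,,,@####
  .~.####
  ,~♣####
     ####
     ####

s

 ,~,,####
 ,#,,####
 #~♣.####
 ,,,,####
  .~@####
  ,~♣####
  ,#,####
     ####
     ####

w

#########
 ,~,,####
 ,#,,####
 #~♣.####
 ,,,@####
  .~.####
  ,~♣####
  ,#,####
     ####

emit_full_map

,~,,
,#,,
#~♣.
,,,@
 .~.
 ,~♣
 ,#,

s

 ,~,,####
 ,#,,####
 #~♣.####
 ,,,,####
  .~@####
  ,~♣####
  ,#,####
     ####
     ####

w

#########
 ,~,,####
 ,#,,####
 #~♣.####
 ,,,@####
  .~.####
  ,~♣####
  ,#,####
     ####


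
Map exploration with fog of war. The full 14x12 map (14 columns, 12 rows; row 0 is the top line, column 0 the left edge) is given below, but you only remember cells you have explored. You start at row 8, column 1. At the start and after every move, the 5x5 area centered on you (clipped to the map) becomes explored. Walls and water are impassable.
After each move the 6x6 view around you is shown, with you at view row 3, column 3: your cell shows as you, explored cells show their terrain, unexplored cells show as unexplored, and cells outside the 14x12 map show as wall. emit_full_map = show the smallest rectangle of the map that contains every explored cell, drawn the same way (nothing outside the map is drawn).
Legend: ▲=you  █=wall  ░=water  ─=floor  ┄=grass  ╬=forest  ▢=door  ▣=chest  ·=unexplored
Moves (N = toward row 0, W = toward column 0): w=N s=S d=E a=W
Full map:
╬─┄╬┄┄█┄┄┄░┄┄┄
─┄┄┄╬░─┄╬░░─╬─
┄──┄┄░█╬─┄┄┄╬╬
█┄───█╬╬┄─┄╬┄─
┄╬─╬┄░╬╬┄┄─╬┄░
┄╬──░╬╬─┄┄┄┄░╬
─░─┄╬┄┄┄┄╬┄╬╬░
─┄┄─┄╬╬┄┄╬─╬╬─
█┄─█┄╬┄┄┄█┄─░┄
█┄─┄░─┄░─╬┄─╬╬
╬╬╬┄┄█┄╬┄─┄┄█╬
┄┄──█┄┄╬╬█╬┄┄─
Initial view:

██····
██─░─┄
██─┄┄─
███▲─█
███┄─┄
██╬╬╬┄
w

██····
██┄╬──
██─░─┄
██─▲┄─
███┄─█
███┄─┄

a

███···
███┄╬─
███─░─
███▲┄┄
████┄─
████┄─

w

███···
███┄╬─
███┄╬─
███▲░─
███─┄┄
████┄─

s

███┄╬─
███┄╬─
███─░─
███▲┄┄
████┄─
████┄─

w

███···
███┄╬─
███┄╬─
███▲░─
███─┄┄
████┄─

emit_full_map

┄╬─·
┄╬──
▲░─┄
─┄┄─
█┄─█
█┄─┄
╬╬╬┄

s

███┄╬─
███┄╬─
███─░─
███▲┄┄
████┄─
████┄─


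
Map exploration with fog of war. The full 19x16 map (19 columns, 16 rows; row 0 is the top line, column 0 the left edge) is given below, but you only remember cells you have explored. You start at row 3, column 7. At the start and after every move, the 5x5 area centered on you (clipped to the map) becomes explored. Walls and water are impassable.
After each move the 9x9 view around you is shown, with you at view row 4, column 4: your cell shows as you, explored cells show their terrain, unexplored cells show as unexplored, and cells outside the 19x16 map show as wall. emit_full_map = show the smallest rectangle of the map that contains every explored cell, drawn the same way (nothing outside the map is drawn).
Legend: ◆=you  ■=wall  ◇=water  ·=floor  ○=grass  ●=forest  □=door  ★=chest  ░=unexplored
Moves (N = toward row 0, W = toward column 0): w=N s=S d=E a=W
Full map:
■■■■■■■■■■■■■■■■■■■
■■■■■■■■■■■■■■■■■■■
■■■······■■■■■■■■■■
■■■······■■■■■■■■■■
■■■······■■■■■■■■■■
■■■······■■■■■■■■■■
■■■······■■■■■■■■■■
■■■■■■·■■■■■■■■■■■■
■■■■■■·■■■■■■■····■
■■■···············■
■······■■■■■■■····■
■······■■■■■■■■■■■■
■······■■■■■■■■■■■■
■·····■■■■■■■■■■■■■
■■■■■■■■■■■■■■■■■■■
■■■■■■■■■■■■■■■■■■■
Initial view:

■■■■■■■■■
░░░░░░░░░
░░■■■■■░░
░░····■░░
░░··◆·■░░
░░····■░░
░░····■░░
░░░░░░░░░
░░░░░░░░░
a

■■■■■■■■■
░░░░░░░░░
░░■■■■■■░
░░·····■░
░░··◆··■░
░░·····■░
░░·····■░
░░░░░░░░░
░░░░░░░░░

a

■■■■■■■■■
░░░░░░░░░
░░■■■■■■■
░░······■
░░··◆···■
░░······■
░░······■
░░░░░░░░░
░░░░░░░░░

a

■■■■■■■■■
░░░░░░░░░
░░■■■■■■■
░░■······
░░■·◆····
░░■······
░░■······
░░░░░░░░░
░░░░░░░░░

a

■■■■■■■■■
■░░░░░░░░
■░■■■■■■■
■░■■·····
■░■■◆····
■░■■·····
■░■■·····
■░░░░░░░░
■░░░░░░░░

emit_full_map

■■■■■■■■■
■■······■
■■◆·····■
■■······■
■■······■

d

■■■■■■■■■
░░░░░░░░░
░■■■■■■■■
░■■······
░■■·◆····
░■■······
░■■······
░░░░░░░░░
░░░░░░░░░

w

■■■■■■■■■
■■■■■■■■■
░░■■■■■░░
░■■■■■■■■
░■■·◆····
░■■······
░■■······
░■■······
░░░░░░░░░

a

■■■■■■■■■
■■■■■■■■■
■░■■■■■■░
■░■■■■■■■
■░■■◆····
■░■■·····
■░■■·····
■░■■·····
■░░░░░░░░

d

■■■■■■■■■
■■■■■■■■■
░■■■■■■░░
░■■■■■■■■
░■■·◆····
░■■······
░■■······
░■■······
░░░░░░░░░

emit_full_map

■■■■■■░░░
■■■■■■■■■
■■·◆····■
■■······■
■■······■
■■······■


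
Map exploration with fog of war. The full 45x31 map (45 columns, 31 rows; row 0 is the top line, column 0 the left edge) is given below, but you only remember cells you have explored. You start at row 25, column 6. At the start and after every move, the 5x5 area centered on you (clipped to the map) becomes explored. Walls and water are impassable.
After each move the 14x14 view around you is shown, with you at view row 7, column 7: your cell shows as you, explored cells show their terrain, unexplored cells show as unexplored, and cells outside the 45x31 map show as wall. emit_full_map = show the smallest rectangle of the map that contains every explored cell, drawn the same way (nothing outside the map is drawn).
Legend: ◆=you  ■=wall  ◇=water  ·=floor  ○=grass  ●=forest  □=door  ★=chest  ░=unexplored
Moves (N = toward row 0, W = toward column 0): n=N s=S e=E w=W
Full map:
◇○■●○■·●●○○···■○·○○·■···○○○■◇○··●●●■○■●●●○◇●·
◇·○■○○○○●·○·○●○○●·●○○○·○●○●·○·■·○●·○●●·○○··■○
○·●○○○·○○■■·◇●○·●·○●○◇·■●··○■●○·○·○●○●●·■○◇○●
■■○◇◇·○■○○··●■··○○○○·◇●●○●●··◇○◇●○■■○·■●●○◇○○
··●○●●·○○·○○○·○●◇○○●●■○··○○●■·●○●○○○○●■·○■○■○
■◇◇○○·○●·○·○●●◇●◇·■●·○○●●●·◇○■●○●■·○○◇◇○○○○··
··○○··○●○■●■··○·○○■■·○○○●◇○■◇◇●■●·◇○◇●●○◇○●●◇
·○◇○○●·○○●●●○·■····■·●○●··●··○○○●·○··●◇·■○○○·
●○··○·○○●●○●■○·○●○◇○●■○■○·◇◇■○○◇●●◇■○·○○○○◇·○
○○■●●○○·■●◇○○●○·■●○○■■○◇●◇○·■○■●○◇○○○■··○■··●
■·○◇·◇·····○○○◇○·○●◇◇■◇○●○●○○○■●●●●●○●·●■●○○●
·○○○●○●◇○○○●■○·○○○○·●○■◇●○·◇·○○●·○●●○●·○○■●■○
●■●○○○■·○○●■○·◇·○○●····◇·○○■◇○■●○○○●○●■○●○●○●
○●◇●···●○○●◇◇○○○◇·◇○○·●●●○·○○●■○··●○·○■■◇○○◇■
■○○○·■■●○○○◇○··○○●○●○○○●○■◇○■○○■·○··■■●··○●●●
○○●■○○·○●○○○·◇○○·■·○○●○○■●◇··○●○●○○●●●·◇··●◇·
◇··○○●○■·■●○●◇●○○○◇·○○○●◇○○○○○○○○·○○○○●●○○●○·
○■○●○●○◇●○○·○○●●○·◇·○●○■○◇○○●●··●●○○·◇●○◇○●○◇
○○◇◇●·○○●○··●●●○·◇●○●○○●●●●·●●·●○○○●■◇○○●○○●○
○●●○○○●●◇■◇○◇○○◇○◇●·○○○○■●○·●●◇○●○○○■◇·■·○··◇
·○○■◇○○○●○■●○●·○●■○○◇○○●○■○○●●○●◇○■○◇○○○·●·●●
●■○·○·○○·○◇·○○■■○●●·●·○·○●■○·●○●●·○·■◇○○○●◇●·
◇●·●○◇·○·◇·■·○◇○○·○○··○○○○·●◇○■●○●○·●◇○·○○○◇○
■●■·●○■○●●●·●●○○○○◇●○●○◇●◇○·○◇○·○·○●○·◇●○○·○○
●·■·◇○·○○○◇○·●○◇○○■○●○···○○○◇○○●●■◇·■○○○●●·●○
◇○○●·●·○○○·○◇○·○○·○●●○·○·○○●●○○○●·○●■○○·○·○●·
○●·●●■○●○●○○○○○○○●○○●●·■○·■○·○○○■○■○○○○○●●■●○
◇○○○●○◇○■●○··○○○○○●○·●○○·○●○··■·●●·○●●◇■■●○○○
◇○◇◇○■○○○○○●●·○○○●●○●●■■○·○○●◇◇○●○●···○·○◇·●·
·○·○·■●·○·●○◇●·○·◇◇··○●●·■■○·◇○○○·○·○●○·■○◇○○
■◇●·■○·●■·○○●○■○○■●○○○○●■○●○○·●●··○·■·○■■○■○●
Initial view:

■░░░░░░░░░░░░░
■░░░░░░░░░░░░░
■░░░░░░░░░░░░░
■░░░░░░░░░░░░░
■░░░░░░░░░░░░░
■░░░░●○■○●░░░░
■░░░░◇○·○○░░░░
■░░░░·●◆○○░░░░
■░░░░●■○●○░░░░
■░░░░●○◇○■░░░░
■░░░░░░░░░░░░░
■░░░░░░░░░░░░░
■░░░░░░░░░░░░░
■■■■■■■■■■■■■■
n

■░░░░░░░░░░░░░
■░░░░░░░░░░░░░
■░░░░░░░░░░░░░
■░░░░░░░░░░░░░
■░░░░░░░░░░░░░
■░░░░○◇·○·░░░░
■░░░░●○■○●░░░░
■░░░░◇○◆○○░░░░
■░░░░·●·○○░░░░
■░░░░●■○●○░░░░
■░░░░●○◇○■░░░░
■░░░░░░░░░░░░░
■░░░░░░░░░░░░░
■░░░░░░░░░░░░░

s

■░░░░░░░░░░░░░
■░░░░░░░░░░░░░
■░░░░░░░░░░░░░
■░░░░░░░░░░░░░
■░░░░○◇·○·░░░░
■░░░░●○■○●░░░░
■░░░░◇○·○○░░░░
■░░░░·●◆○○░░░░
■░░░░●■○●○░░░░
■░░░░●○◇○■░░░░
■░░░░░░░░░░░░░
■░░░░░░░░░░░░░
■░░░░░░░░░░░░░
■■■■■■■■■■■■■■

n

■░░░░░░░░░░░░░
■░░░░░░░░░░░░░
■░░░░░░░░░░░░░
■░░░░░░░░░░░░░
■░░░░░░░░░░░░░
■░░░░○◇·○·░░░░
■░░░░●○■○●░░░░
■░░░░◇○◆○○░░░░
■░░░░·●·○○░░░░
■░░░░●■○●○░░░░
■░░░░●○◇○■░░░░
■░░░░░░░░░░░░░
■░░░░░░░░░░░░░
■░░░░░░░░░░░░░

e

░░░░░░░░░░░░░░
░░░░░░░░░░░░░░
░░░░░░░░░░░░░░
░░░░░░░░░░░░░░
░░░░░░░░░░░░░░
░░░░○◇·○·◇░░░░
░░░░●○■○●●░░░░
░░░░◇○·◆○○░░░░
░░░░·●·○○○░░░░
░░░░●■○●○●░░░░
░░░░●○◇○■░░░░░
░░░░░░░░░░░░░░
░░░░░░░░░░░░░░
░░░░░░░░░░░░░░

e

░░░░░░░░░░░░░░
░░░░░░░░░░░░░░
░░░░░░░░░░░░░░
░░░░░░░░░░░░░░
░░░░░░░░░░░░░░
░░░○◇·○·◇·░░░░
░░░●○■○●●●░░░░
░░░◇○·○◆○◇░░░░
░░░·●·○○○·░░░░
░░░●■○●○●○░░░░
░░░●○◇○■░░░░░░
░░░░░░░░░░░░░░
░░░░░░░░░░░░░░
░░░░░░░░░░░░░░

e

░░░░░░░░░░░░░░
░░░░░░░░░░░░░░
░░░░░░░░░░░░░░
░░░░░░░░░░░░░░
░░░░░░░░░░░░░░
░░○◇·○·◇·■░░░░
░░●○■○●●●·░░░░
░░◇○·○○◆◇○░░░░
░░·●·○○○·○░░░░
░░●■○●○●○○░░░░
░░●○◇○■░░░░░░░
░░░░░░░░░░░░░░
░░░░░░░░░░░░░░
░░░░░░░░░░░░░░

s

░░░░░░░░░░░░░░
░░░░░░░░░░░░░░
░░░░░░░░░░░░░░
░░░░░░░░░░░░░░
░░○◇·○·◇·■░░░░
░░●○■○●●●·░░░░
░░◇○·○○○◇○░░░░
░░·●·○○◆·○░░░░
░░●■○●○●○○░░░░
░░●○◇○■●○·░░░░
░░░░░░░░░░░░░░
░░░░░░░░░░░░░░
░░░░░░░░░░░░░░
■■■■■■■■■■■■■■

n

░░░░░░░░░░░░░░
░░░░░░░░░░░░░░
░░░░░░░░░░░░░░
░░░░░░░░░░░░░░
░░░░░░░░░░░░░░
░░○◇·○·◇·■░░░░
░░●○■○●●●·░░░░
░░◇○·○○◆◇○░░░░
░░·●·○○○·○░░░░
░░●■○●○●○○░░░░
░░●○◇○■●○·░░░░
░░░░░░░░░░░░░░
░░░░░░░░░░░░░░
░░░░░░░░░░░░░░

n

░░░░░░░░░░░░░░
░░░░░░░░░░░░░░
░░░░░░░░░░░░░░
░░░░░░░░░░░░░░
░░░░░░░░░░░░░░
░░░░░○·○◇·░░░░
░░○◇·○·◇·■░░░░
░░●○■○●◆●·░░░░
░░◇○·○○○◇○░░░░
░░·●·○○○·○░░░░
░░●■○●○●○○░░░░
░░●○◇○■●○·░░░░
░░░░░░░░░░░░░░
░░░░░░░░░░░░░░

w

░░░░░░░░░░░░░░
░░░░░░░░░░░░░░
░░░░░░░░░░░░░░
░░░░░░░░░░░░░░
░░░░░░░░░░░░░░
░░░░░○○·○◇·░░░
░░░○◇·○·◇·■░░░
░░░●○■○◆●●·░░░
░░░◇○·○○○◇○░░░
░░░·●·○○○·○░░░
░░░●■○●○●○○░░░
░░░●○◇○■●○·░░░
░░░░░░░░░░░░░░
░░░░░░░░░░░░░░

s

░░░░░░░░░░░░░░
░░░░░░░░░░░░░░
░░░░░░░░░░░░░░
░░░░░░░░░░░░░░
░░░░░○○·○◇·░░░
░░░○◇·○·◇·■░░░
░░░●○■○●●●·░░░
░░░◇○·○◆○◇○░░░
░░░·●·○○○·○░░░
░░░●■○●○●○○░░░
░░░●○◇○■●○·░░░
░░░░░░░░░░░░░░
░░░░░░░░░░░░░░
░░░░░░░░░░░░░░

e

░░░░░░░░░░░░░░
░░░░░░░░░░░░░░
░░░░░░░░░░░░░░
░░░░░░░░░░░░░░
░░░░○○·○◇·░░░░
░░○◇·○·◇·■░░░░
░░●○■○●●●·░░░░
░░◇○·○○◆◇○░░░░
░░·●·○○○·○░░░░
░░●■○●○●○○░░░░
░░●○◇○■●○·░░░░
░░░░░░░░░░░░░░
░░░░░░░░░░░░░░
░░░░░░░░░░░░░░

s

░░░░░░░░░░░░░░
░░░░░░░░░░░░░░
░░░░░░░░░░░░░░
░░░░○○·○◇·░░░░
░░○◇·○·◇·■░░░░
░░●○■○●●●·░░░░
░░◇○·○○○◇○░░░░
░░·●·○○◆·○░░░░
░░●■○●○●○○░░░░
░░●○◇○■●○·░░░░
░░░░░░░░░░░░░░
░░░░░░░░░░░░░░
░░░░░░░░░░░░░░
■■■■■■■■■■■■■■

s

░░░░░░░░░░░░░░
░░░░░░░░░░░░░░
░░░░○○·○◇·░░░░
░░○◇·○·◇·■░░░░
░░●○■○●●●·░░░░
░░◇○·○○○◇○░░░░
░░·●·○○○·○░░░░
░░●■○●○◆○○░░░░
░░●○◇○■●○·░░░░
░░░░░○○○○●░░░░
░░░░░░░░░░░░░░
░░░░░░░░░░░░░░
■■■■■■■■■■■■■■
■■■■■■■■■■■■■■

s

░░░░░░░░░░░░░░
░░░░○○·○◇·░░░░
░░○◇·○·◇·■░░░░
░░●○■○●●●·░░░░
░░◇○·○○○◇○░░░░
░░·●·○○○·○░░░░
░░●■○●○●○○░░░░
░░●○◇○■◆○·░░░░
░░░░░○○○○●░░░░
░░░░░·○·●○░░░░
░░░░░░░░░░░░░░
■■■■■■■■■■■■■■
■■■■■■■■■■■■■■
■■■■■■■■■■■■■■

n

░░░░░░░░░░░░░░
░░░░░░░░░░░░░░
░░░░○○·○◇·░░░░
░░○◇·○·◇·■░░░░
░░●○■○●●●·░░░░
░░◇○·○○○◇○░░░░
░░·●·○○○·○░░░░
░░●■○●○◆○○░░░░
░░●○◇○■●○·░░░░
░░░░░○○○○●░░░░
░░░░░·○·●○░░░░
░░░░░░░░░░░░░░
■■■■■■■■■■■■■■
■■■■■■■■■■■■■■

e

░░░░░░░░░░░░░░
░░░░░░░░░░░░░░
░░░○○·○◇·░░░░░
░○◇·○·◇·■░░░░░
░●○■○●●●·░░░░░
░◇○·○○○◇○·░░░░
░·●·○○○·○◇░░░░
░●■○●○●◆○○░░░░
░●○◇○■●○··░░░░
░░░░○○○○●●░░░░
░░░░·○·●○░░░░░
░░░░░░░░░░░░░░
■■■■■■■■■■■■■■
■■■■■■■■■■■■■■

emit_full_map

░░○○·○◇·░
○◇·○·◇·■░
●○■○●●●·░
◇○·○○○◇○·
·●·○○○·○◇
●■○●○●◆○○
●○◇○■●○··
░░░○○○○●●
░░░·○·●○░

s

░░░░░░░░░░░░░░
░░░○○·○◇·░░░░░
░○◇·○·◇·■░░░░░
░●○■○●●●·░░░░░
░◇○·○○○◇○·░░░░
░·●·○○○·○◇░░░░
░●■○●○●○○○░░░░
░●○◇○■●◆··░░░░
░░░░○○○○●●░░░░
░░░░·○·●○◇░░░░
░░░░░░░░░░░░░░
■■■■■■■■■■■■■■
■■■■■■■■■■■■■■
■■■■■■■■■■■■■■

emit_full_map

░░○○·○◇·░
○◇·○·◇·■░
●○■○●●●·░
◇○·○○○◇○·
·●·○○○·○◇
●■○●○●○○○
●○◇○■●◆··
░░░○○○○●●
░░░·○·●○◇


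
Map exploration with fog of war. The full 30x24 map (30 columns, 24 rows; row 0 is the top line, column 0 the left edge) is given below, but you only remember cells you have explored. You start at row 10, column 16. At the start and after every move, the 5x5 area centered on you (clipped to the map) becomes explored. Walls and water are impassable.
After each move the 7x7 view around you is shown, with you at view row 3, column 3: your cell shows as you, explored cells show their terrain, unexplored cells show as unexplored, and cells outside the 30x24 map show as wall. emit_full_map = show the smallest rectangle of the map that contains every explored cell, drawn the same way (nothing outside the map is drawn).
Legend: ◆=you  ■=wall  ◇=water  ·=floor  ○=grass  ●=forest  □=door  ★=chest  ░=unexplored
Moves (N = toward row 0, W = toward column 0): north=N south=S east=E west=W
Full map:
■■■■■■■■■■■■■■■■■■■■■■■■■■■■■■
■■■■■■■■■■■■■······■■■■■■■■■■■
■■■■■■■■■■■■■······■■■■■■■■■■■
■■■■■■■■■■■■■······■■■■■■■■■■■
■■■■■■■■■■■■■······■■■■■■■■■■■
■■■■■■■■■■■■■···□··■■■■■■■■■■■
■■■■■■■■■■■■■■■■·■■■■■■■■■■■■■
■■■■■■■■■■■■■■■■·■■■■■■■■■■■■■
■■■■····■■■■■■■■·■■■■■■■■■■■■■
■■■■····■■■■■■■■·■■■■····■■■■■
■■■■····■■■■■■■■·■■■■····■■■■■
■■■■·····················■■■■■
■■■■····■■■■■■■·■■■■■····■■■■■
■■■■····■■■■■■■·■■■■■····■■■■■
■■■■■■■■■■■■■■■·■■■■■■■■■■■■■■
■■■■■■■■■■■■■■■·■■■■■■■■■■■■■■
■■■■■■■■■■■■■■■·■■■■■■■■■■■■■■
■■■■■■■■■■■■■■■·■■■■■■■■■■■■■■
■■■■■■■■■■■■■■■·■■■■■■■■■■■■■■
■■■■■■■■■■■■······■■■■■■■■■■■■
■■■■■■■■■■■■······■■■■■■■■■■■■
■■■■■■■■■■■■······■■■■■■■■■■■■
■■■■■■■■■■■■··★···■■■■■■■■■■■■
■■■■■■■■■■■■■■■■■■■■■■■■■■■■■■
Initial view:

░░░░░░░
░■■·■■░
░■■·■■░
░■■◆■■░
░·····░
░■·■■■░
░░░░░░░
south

░■■·■■░
░■■·■■░
░■■·■■░
░··◆··░
░■·■■■░
░■·■■■░
░░░░░░░

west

░░■■·■■
░■■■·■■
░■■■·■■
░··◆···
░■■·■■■
░■■·■■■
░░░░░░░

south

░■■■·■■
░■■■·■■
░······
░■■◆■■■
░■■·■■■
░■■·■■░
░░░░░░░

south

░■■■·■■
░······
░■■·■■■
░■■◆■■■
░■■·■■░
░■■·■■░
░░░░░░░

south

░······
░■■·■■■
░■■·■■■
░■■◆■■░
░■■·■■░
░■■·■■░
░░░░░░░

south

░■■·■■■
░■■·■■■
░■■·■■░
░■■◆■■░
░■■·■■░
░■■·■■░
░░░░░░░

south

░■■·■■■
░■■·■■░
░■■·■■░
░■■◆■■░
░■■·■■░
░■■·■■░
░░░░░░░

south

░■■·■■░
░■■·■■░
░■■·■■░
░■■◆■■░
░■■·■■░
░·····░
░░░░░░░

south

░■■·■■░
░■■·■■░
░■■·■■░
░■■◆■■░
░·····░
░·····░
░░░░░░░

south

░■■·■■░
░■■·■■░
░■■·■■░
░··◆··░
░·····░
░·····░
░░░░░░░

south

░■■·■■░
░■■·■■░
░·····░
░··◆··░
░·····░
░·★···░
░░░░░░░

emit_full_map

░■■·■■
■■■·■■
■■■·■■
······
■■·■■■
■■·■■■
■■·■■░
■■·■■░
■■·■■░
■■·■■░
■■·■■░
·····░
··◆··░
·····░
·★···░

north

░■■·■■░
░■■·■■░
░■■·■■░
░··◆··░
░·····░
░·····░
░·★···░

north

░■■·■■░
░■■·■■░
░■■·■■░
░■■◆■■░
░·····░
░·····░
░·····░

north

░■■·■■░
░■■·■■░
░■■·■■░
░■■◆■■░
░■■·■■░
░·····░
░·····░

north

░■■·■■■
░■■·■■░
░■■·■■░
░■■◆■■░
░■■·■■░
░■■·■■░
░·····░

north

░■■·■■■
░■■·■■■
░■■·■■░
░■■◆■■░
░■■·■■░
░■■·■■░
░■■·■■░

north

░······
░■■·■■■
░■■·■■■
░■■◆■■░
░■■·■■░
░■■·■■░
░■■·■■░

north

░■■■·■■
░······
░■■·■■■
░■■◆■■■
░■■·■■░
░■■·■■░
░■■·■■░

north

░■■■·■■
░■■■·■■
░······
░■■◆■■■
░■■·■■■
░■■·■■░
░■■·■■░

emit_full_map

░■■·■■
■■■·■■
■■■·■■
······
■■◆■■■
■■·■■■
■■·■■░
■■·■■░
■■·■■░
■■·■■░
■■·■■░
·····░
·····░
·····░
·★···░

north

░░■■·■■
░■■■·■■
░■■■·■■
░··◆···
░■■·■■■
░■■·■■■
░■■·■■░

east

░■■·■■░
■■■·■■░
■■■·■■░
···◆··░
■■·■■■░
■■·■■■░
■■·■■░░

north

░░░░░░░
░■■·■■░
■■■·■■░
■■■◆■■░
······░
■■·■■■░
■■·■■■░

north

░░░░░░░
░■■·■■░
░■■·■■░
■■■◆■■░
■■■·■■░
······░
■■·■■■░

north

░░░░░░░
░■■·■■░
░■■·■■░
░■■◆■■░
■■■·■■░
■■■·■■░
······░

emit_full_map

░■■·■■
░■■·■■
░■■◆■■
■■■·■■
■■■·■■
······
■■·■■■
■■·■■■
■■·■■░
■■·■■░
■■·■■░
■■·■■░
■■·■■░
·····░
·····░
·····░
·★···░
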